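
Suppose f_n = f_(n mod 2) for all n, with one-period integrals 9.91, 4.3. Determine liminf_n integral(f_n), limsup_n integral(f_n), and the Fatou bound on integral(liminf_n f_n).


The sequence (integral(f_n)) is periodic with period 2, repeating the values 9.91, 4.3 indefinitely.
Step 1: For a periodic sequence, every tail (a_m, a_(m+1), ...) contains all 2 period values infinitely often.
Step 2: Hence inf of every tail = min of the period values = min(9.91, 4.3) = 4.3.
        liminf_n integral(f_n) = sup over m of (inf of tail from m) = 4.3.
Step 3: Similarly sup of every tail = max of the period values = 9.91.
        limsup_n integral(f_n) = 9.91.
Step 4: Fatou's lemma: integral(liminf_n f_n) <= liminf_n integral(f_n) = 4.3.
        So the integral of the pointwise liminf is at most 4.3.


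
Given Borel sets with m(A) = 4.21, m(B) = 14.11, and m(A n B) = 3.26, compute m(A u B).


By inclusion-exclusion: m(A u B) = m(A) + m(B) - m(A n B)
= 4.21 + 14.11 - 3.26
= 15.06


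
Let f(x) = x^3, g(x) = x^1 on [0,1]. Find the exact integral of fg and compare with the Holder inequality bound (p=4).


Step 1: Exact integral of f*g = integral(x^4, 0, 1) = 1/5
     = 0.2
Step 2: Holder bound with p=4, q=1.333333:
  ||f||_p = (integral x^12 dx)^(1/4) = (1/13)^(1/4) = 0.52664
  ||g||_q = (integral x^1.333333 dx)^(1/1.333333) = (1/2.333333)^(1/1.333333) = 0.529685
Step 3: Holder bound = ||f||_p * ||g||_q = 0.52664 * 0.529685 = 0.278953
Verification: 0.2 <= 0.278953 (Holder holds)


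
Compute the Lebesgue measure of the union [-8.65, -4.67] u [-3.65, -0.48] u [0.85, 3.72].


For pairwise disjoint intervals, m(union) = sum of lengths.
= (-4.67 - -8.65) + (-0.48 - -3.65) + (3.72 - 0.85)
= 3.98 + 3.17 + 2.87
= 10.02


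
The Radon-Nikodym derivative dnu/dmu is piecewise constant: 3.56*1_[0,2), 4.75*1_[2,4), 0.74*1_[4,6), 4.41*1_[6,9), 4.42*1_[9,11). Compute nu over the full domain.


Integrate each piece of the Radon-Nikodym derivative:
Step 1: integral_0^2 3.56 dx = 3.56*(2-0) = 3.56*2 = 7.12
Step 2: integral_2^4 4.75 dx = 4.75*(4-2) = 4.75*2 = 9.5
Step 3: integral_4^6 0.74 dx = 0.74*(6-4) = 0.74*2 = 1.48
Step 4: integral_6^9 4.41 dx = 4.41*(9-6) = 4.41*3 = 13.23
Step 5: integral_9^11 4.42 dx = 4.42*(11-9) = 4.42*2 = 8.84
Total: 7.12 + 9.5 + 1.48 + 13.23 + 8.84 = 40.17


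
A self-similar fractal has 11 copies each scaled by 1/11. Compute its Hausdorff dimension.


For a self-similar set with N copies scaled by 1/r:
dim_H = log(N)/log(r) = log(11)/log(11)
= 2.397895/2.397895
= 1


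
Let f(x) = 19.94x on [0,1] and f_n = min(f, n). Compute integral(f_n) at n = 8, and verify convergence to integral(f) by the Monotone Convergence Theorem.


f(x) = 19.94x on [0,1]; f_n(x) = min(19.94x, n). At n = 8:
Step 1: f(x) reaches 8 at x = 8/19.94 = 0.401204
Step 2: integral(f_8) = integral(19.94x, 0, 0.401204) + integral(8, 0.401204, 1)
       = 19.94*0.401204^2/2 + 8*(1 - 0.401204)
       = 1.604814 + 4.790371
       = 6.395186
Step 3: As n -> infinity, f_n increases to f, so by MCT integral(f_n) -> integral(f) = 19.94/2 = 9.97.
Convergence: integral(f_8) = 6.395186 -> 9.97 as n -> infinity


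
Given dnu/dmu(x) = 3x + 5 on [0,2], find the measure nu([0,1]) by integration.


nu(A) = integral_A (dnu/dmu) dmu = integral_0^1 (3x + 5) dx
Step 1: Antiderivative F(x) = (3/2)x^2 + 5x
Step 2: F(1) = (3/2)*1^2 + 5*1 = 1.5 + 5 = 6.5
Step 3: F(0) = (3/2)*0^2 + 5*0 = 0.0 + 0 = 0.0
Step 4: nu([0,1]) = F(1) - F(0) = 6.5 - 0.0 = 6.5


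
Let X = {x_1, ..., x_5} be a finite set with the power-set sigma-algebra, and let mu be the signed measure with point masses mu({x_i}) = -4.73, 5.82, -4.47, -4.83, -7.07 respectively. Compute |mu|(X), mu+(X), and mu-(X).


Step 1: Every measurable set is a union of atoms (the cells / points), so a Hahn decomposition is
  obtained by grouping atoms by sign: P = union of atoms with mu > 0, N = union of the remaining atoms.
  Atoms in P (indices): 2;  atoms in N (indices): 1, 3, 4, 5
  Positive values: 5.82
  Negative values: -4.73, -4.47, -4.83, -7.07
Step 2: mu+(X) = mu(P) = sum of positive atom values = 5.82
Step 3: mu-(X) = -mu(N) = sum of |negative atom values| = 21.1
Step 4: |mu|(X) = mu+(X) + mu-(X) = 5.82 + 21.1 = 26.92


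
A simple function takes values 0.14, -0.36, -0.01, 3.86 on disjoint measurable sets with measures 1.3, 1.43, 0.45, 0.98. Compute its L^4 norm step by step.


Step 1: Compute |f_i|^4 for each value:
  |0.14|^4 = 3.841600e-04
  |-0.36|^4 = 0.016796
  |-0.01|^4 = 1.000000e-08
  |3.86|^4 = 221.99808
Step 2: Multiply by measures and sum:
  3.841600e-04 * 1.3 = 4.994080e-04
  0.016796 * 1.43 = 0.024019
  1.000000e-08 * 0.45 = 4.500000e-09
  221.99808 * 0.98 = 217.558119
Sum = 4.994080e-04 + 0.024019 + 4.500000e-09 + 217.558119 = 217.582636
Step 3: Take the p-th root:
||f||_4 = (217.582636)^(1/4) = 3.840662


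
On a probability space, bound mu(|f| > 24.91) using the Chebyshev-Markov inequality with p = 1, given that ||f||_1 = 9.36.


Chebyshev/Markov inequality: mu(|f| > eps) <= (||f||_p / eps)^p
Step 1: ||f||_1 / eps = 9.36 / 24.91 = 0.375753
Step 2: Raise to power p = 1:
  (0.375753)^1 = 0.375753
Step 3: Therefore mu(|f| > 24.91) <= 0.375753


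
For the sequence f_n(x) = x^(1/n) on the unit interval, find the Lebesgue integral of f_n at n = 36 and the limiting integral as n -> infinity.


At n = 36: f_36(x) = x^(1/36).
Step 1: integral(x^(1/36), 0, 1) = [x^(1/36+1) / (1/36+1)] from 0 to 1
     = 1 / (1/36 + 1) = 1 / ((36+1)/36) = 36/(36+1)
     = 36/37 = 0.972973
Step 2: As n -> infinity, f_n(x) = x^(1/n) -> 1 for x in (0,1], and f_n is increasing in n.
By MCT, lim_n integral(f_n) = integral(lim_n f_n) = integral(1, 0, 1) = 1.
Step 3: Verify convergence: 36/37 = 0.972973 -> 1


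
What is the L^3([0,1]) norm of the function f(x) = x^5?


Step 1: ||f||_3 = (integral_0^1 |x^5|^3 dx)^(1/3)
     = (integral_0^1 x^15 dx)^(1/3)
Step 2: integral_0^1 x^15 dx = [x^16/(16)] from 0 to 1 = 1^16/16
     = 1/16 = 0.0625
Step 3: ||f||_3 = (0.0625)^(1/3) = 0.39685


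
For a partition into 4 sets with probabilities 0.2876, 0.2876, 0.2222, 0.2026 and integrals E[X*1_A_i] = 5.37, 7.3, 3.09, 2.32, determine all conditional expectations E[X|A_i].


For each cell A_i: E[X|A_i] = E[X*1_A_i] / P(A_i)
Step 1: E[X|A_1] = 5.37 / 0.2876 = 18.671766
Step 2: E[X|A_2] = 7.3 / 0.2876 = 25.382476
Step 3: E[X|A_3] = 3.09 / 0.2222 = 13.906391
Step 4: E[X|A_4] = 2.32 / 0.2026 = 11.451135
Verification: E[X] = sum E[X*1_A_i] = 5.37 + 7.3 + 3.09 + 2.32 = 18.08


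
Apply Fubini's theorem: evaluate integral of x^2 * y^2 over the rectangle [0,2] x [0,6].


By Fubini's theorem, the double integral factors as a product of single integrals:
Step 1: integral_0^2 x^2 dx = [x^3/3] from 0 to 2
     = 2^3/3 = 2.666667
Step 2: integral_0^6 y^2 dy = [y^3/3] from 0 to 6
     = 6^3/3 = 72
Step 3: Double integral = 2.666667 * 72 = 192


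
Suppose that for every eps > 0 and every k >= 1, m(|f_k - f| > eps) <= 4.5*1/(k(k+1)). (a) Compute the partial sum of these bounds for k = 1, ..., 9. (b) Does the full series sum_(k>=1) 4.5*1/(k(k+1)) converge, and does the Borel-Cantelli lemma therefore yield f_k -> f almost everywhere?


Step 1: List the terms 4.5*1/(k(k+1)) for k = 1 to 9:
  k=1: 2.25
  k=2: 0.75
  k=3: 0.375
  k=4: 0.225
  k=5: 0.15
  k=6: 0.107143
  k=7: 0.080357
  k=8: 0.0625
  k=9: 0.05
Step 2: Partial sum = 2.25 + 0.75 + 0.375 + 0.225 + 0.15 + 0.107143 + 0.080357 + 0.0625 + 0.05
     = 4.05
Step 3: The full series sum_(k>=1) 4.5*1/(k(k+1)) converges (telescoping series sum 1/(k(k+1)) = 1; a constant multiple of a convergent series converges).
Step 4: Fix eps > 0. Since sum_k m(|f_k - f| > eps) < infinity, the Borel-Cantelli lemma gives
        m(limsup_k {|f_k - f| > eps}) = 0, i.e. for a.e. x, |f_k(x) - f(x)| <= eps for all large k.
        Applying this with eps = 1/j for j = 1, 2, ... and intersecting the countably many full-measure sets,
        for a.e. x we get limsup_k |f_k(x) - f(x)| <= 1/j for every j, hence f_k -> f almost everywhere.
Conclusion: series converges; Borel-Cantelli yields f_k -> f a.e.


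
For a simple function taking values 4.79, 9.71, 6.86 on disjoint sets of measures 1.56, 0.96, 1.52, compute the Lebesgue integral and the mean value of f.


Step 1: Integral = sum(value_i * measure_i)
= 4.79*1.56 + 9.71*0.96 + 6.86*1.52
= 7.4724 + 9.3216 + 10.4272
= 27.2212
Step 2: Total measure of domain = 1.56 + 0.96 + 1.52 = 4.04
Step 3: Average value = 27.2212 / 4.04 = 6.737921


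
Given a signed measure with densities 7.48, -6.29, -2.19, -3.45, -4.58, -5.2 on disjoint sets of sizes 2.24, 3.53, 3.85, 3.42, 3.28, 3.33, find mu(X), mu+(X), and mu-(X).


Step 1: Compute signed measure on each set:
  Set 1: 7.48 * 2.24 = 16.7552
  Set 2: -6.29 * 3.53 = -22.2037
  Set 3: -2.19 * 3.85 = -8.4315
  Set 4: -3.45 * 3.42 = -11.799
  Set 5: -4.58 * 3.28 = -15.0224
  Set 6: -5.2 * 3.33 = -17.316
Step 2: Total signed measure = (16.7552) + (-22.2037) + (-8.4315) + (-11.799) + (-15.0224) + (-17.316)
     = -58.0174
Step 3: Positive part mu+(X) = sum of positive contributions = 16.7552
Step 4: Negative part mu-(X) = |sum of negative contributions| = 74.7726


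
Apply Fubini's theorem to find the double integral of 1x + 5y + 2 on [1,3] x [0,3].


By Fubini, integrate in x first, then y.
Step 1: Fix y, integrate over x in [1,3]:
  integral(1x + 5y + 2, x=1..3)
  = 1*(3^2 - 1^2)/2 + (5y + 2)*(3 - 1)
  = 4 + (5y + 2)*2
  = 4 + 10y + 4
  = 8 + 10y
Step 2: Integrate over y in [0,3]:
  integral(8 + 10y, y=0..3)
  = 8*3 + 10*(3^2 - 0^2)/2
  = 24 + 45
  = 69


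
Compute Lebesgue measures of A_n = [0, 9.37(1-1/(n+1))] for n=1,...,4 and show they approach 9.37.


By continuity of measure from below: if A_n increases to A, then m(A_n) -> m(A).
Here A = [0, 9.37], so m(A) = 9.37
Step 1: a_1 = 9.37*(1 - 1/2) = 4.685, m(A_1) = 4.685
Step 2: a_2 = 9.37*(1 - 1/3) = 6.2467, m(A_2) = 6.2467
Step 3: a_3 = 9.37*(1 - 1/4) = 7.0275, m(A_3) = 7.0275
Step 4: a_4 = 9.37*(1 - 1/5) = 7.496, m(A_4) = 7.496
Limit: m(A_n) -> m([0,9.37]) = 9.37


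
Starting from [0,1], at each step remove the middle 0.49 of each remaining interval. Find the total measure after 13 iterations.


Step 1: At each step, fraction remaining = 1 - 0.49 = 0.51
Step 2: After 13 steps, measure = (0.51)^13
Result = 1.579110e-04


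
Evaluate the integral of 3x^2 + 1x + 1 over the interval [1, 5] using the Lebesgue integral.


The Lebesgue integral of a Riemann-integrable function agrees with the Riemann integral.
Antiderivative F(x) = (3/3)x^3 + (1/2)x^2 + 1x
F(5) = (3/3)*5^3 + (1/2)*5^2 + 1*5
     = (3/3)*125 + (1/2)*25 + 1*5
     = 125 + 12.5 + 5
     = 142.5
F(1) = 2.5
Integral = F(5) - F(1) = 142.5 - 2.5 = 140


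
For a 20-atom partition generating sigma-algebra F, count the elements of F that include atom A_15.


Each element of F is a union of some subset S of the 20 atoms.
The element contains A_15 iff A_15 is in S.
So we count subsets S of {A_1,...,A_20} with A_15 in S: choose freely among the other 19 atoms.
Count = 2^(20-1) = 2^19 = 524288.


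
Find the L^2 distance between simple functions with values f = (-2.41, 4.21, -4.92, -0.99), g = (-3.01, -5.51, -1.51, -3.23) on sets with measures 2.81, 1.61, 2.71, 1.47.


Step 1: Compute differences f_i - g_i:
  -2.41 - -3.01 = 0.6
  4.21 - -5.51 = 9.72
  -4.92 - -1.51 = -3.41
  -0.99 - -3.23 = 2.24
Step 2: Compute |diff|^2 * measure for each set:
  |0.6|^2 * 2.81 = 0.36 * 2.81 = 1.0116
  |9.72|^2 * 1.61 = 94.4784 * 1.61 = 152.110224
  |-3.41|^2 * 2.71 = 11.6281 * 2.71 = 31.512151
  |2.24|^2 * 1.47 = 5.0176 * 1.47 = 7.375872
Step 3: Sum = 192.009847
Step 4: ||f-g||_2 = (192.009847)^(1/2) = 13.856762


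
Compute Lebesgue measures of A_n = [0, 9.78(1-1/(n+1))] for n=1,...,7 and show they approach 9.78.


By continuity of measure from below: if A_n increases to A, then m(A_n) -> m(A).
Here A = [0, 9.78], so m(A) = 9.78
Step 1: a_1 = 9.78*(1 - 1/2) = 4.89, m(A_1) = 4.89
Step 2: a_2 = 9.78*(1 - 1/3) = 6.52, m(A_2) = 6.52
Step 3: a_3 = 9.78*(1 - 1/4) = 7.335, m(A_3) = 7.335
Step 4: a_4 = 9.78*(1 - 1/5) = 7.824, m(A_4) = 7.824
Step 5: a_5 = 9.78*(1 - 1/6) = 8.15, m(A_5) = 8.15
Step 6: a_6 = 9.78*(1 - 1/7) = 8.3829, m(A_6) = 8.3829
Step 7: a_7 = 9.78*(1 - 1/8) = 8.5575, m(A_7) = 8.5575
Limit: m(A_n) -> m([0,9.78]) = 9.78


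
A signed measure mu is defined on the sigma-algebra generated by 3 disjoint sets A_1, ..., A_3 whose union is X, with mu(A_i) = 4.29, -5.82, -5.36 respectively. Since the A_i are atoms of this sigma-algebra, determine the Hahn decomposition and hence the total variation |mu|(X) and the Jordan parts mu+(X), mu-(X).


Step 1: Every measurable set is a union of atoms (the cells / points), so a Hahn decomposition is
  obtained by grouping atoms by sign: P = union of atoms with mu > 0, N = union of the remaining atoms.
  Atoms in P (indices): 1;  atoms in N (indices): 2, 3
  Positive values: 4.29
  Negative values: -5.82, -5.36
Step 2: mu+(X) = mu(P) = sum of positive atom values = 4.29
Step 3: mu-(X) = -mu(N) = sum of |negative atom values| = 11.18
Step 4: |mu|(X) = mu+(X) + mu-(X) = 4.29 + 11.18 = 15.47


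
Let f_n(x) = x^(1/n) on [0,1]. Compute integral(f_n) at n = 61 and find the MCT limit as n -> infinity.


At n = 61: f_61(x) = x^(1/61).
Step 1: integral(x^(1/61), 0, 1) = [x^(1/61+1) / (1/61+1)] from 0 to 1
     = 1 / (1/61 + 1) = 1 / ((61+1)/61) = 61/(61+1)
     = 61/62 = 0.983871
Step 2: As n -> infinity, f_n(x) = x^(1/n) -> 1 for x in (0,1], and f_n is increasing in n.
By MCT, lim_n integral(f_n) = integral(lim_n f_n) = integral(1, 0, 1) = 1.
Step 3: Verify convergence: 61/62 = 0.983871 -> 1


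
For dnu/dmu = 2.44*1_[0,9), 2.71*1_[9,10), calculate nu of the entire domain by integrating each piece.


Integrate each piece of the Radon-Nikodym derivative:
Step 1: integral_0^9 2.44 dx = 2.44*(9-0) = 2.44*9 = 21.96
Step 2: integral_9^10 2.71 dx = 2.71*(10-9) = 2.71*1 = 2.71
Total: 21.96 + 2.71 = 24.67


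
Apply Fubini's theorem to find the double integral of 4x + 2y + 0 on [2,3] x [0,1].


By Fubini, integrate in x first, then y.
Step 1: Fix y, integrate over x in [2,3]:
  integral(4x + 2y + 0, x=2..3)
  = 4*(3^2 - 2^2)/2 + (2y + 0)*(3 - 2)
  = 10 + (2y + 0)*1
  = 10 + 2y + 0
  = 10 + 2y
Step 2: Integrate over y in [0,1]:
  integral(10 + 2y, y=0..1)
  = 10*1 + 2*(1^2 - 0^2)/2
  = 10 + 1
  = 11


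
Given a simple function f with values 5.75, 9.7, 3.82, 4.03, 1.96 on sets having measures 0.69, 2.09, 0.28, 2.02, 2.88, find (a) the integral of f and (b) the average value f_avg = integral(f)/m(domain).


Step 1: Integral = sum(value_i * measure_i)
= 5.75*0.69 + 9.7*2.09 + 3.82*0.28 + 4.03*2.02 + 1.96*2.88
= 3.9675 + 20.273 + 1.0696 + 8.1406 + 5.6448
= 39.0955
Step 2: Total measure of domain = 0.69 + 2.09 + 0.28 + 2.02 + 2.88 = 7.96
Step 3: Average value = 39.0955 / 7.96 = 4.911495


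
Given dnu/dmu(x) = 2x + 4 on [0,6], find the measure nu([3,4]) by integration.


nu(A) = integral_A (dnu/dmu) dmu = integral_3^4 (2x + 4) dx
Step 1: Antiderivative F(x) = (2/2)x^2 + 4x
Step 2: F(4) = (2/2)*4^2 + 4*4 = 16 + 16 = 32
Step 3: F(3) = (2/2)*3^2 + 4*3 = 9 + 12 = 21
Step 4: nu([3,4]) = F(4) - F(3) = 32 - 21 = 11


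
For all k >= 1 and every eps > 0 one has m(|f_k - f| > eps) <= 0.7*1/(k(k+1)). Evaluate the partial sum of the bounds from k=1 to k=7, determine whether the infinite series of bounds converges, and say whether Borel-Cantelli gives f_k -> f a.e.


Step 1: List the terms 0.7*1/(k(k+1)) for k = 1 to 7:
  k=1: 0.35
  k=2: 0.116667
  k=3: 0.058333
  k=4: 0.035
  k=5: 0.023333
  k=6: 0.016667
  k=7: 0.0125
Step 2: Partial sum = 0.35 + 0.116667 + 0.058333 + 0.035 + 0.023333 + 0.016667 + 0.0125
     = 0.6125
Step 3: The full series sum_(k>=1) 0.7*1/(k(k+1)) converges (telescoping series sum 1/(k(k+1)) = 1; a constant multiple of a convergent series converges).
Step 4: Fix eps > 0. Since sum_k m(|f_k - f| > eps) < infinity, the Borel-Cantelli lemma gives
        m(limsup_k {|f_k - f| > eps}) = 0, i.e. for a.e. x, |f_k(x) - f(x)| <= eps for all large k.
        Applying this with eps = 1/j for j = 1, 2, ... and intersecting the countably many full-measure sets,
        for a.e. x we get limsup_k |f_k(x) - f(x)| <= 1/j for every j, hence f_k -> f almost everywhere.
Conclusion: series converges; Borel-Cantelli yields f_k -> f a.e.


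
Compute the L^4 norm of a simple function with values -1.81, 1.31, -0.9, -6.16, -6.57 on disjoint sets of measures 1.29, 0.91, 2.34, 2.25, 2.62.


Step 1: Compute |f_i|^4 for each value:
  |-1.81|^4 = 10.732831
  |1.31|^4 = 2.944999
  |-0.9|^4 = 0.6561
  |-6.16|^4 = 1439.868559
  |-6.57|^4 = 1863.208592
Step 2: Multiply by measures and sum:
  10.732831 * 1.29 = 13.845352
  2.944999 * 0.91 = 2.679949
  0.6561 * 2.34 = 1.535274
  1439.868559 * 2.25 = 3239.704259
  1863.208592 * 2.62 = 4881.606511
Sum = 13.845352 + 2.679949 + 1.535274 + 3239.704259 + 4881.606511 = 8139.371345
Step 3: Take the p-th root:
||f||_4 = (8139.371345)^(1/4) = 9.49834


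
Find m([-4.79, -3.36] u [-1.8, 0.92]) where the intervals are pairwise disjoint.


For pairwise disjoint intervals, m(union) = sum of lengths.
= (-3.36 - -4.79) + (0.92 - -1.8)
= 1.43 + 2.72
= 4.15


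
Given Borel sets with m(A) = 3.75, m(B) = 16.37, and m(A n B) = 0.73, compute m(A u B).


By inclusion-exclusion: m(A u B) = m(A) + m(B) - m(A n B)
= 3.75 + 16.37 - 0.73
= 19.39


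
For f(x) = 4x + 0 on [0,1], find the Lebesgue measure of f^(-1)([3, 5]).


f^(-1)([3, 5]) = {x : 3 <= 4x + 0 <= 5}
Solving: (3 - 0)/4 <= x <= (5 - 0)/4
= [0.75, 1.25]
Intersecting with [0,1]: [0.75, 1]
Measure = 1 - 0.75 = 0.25


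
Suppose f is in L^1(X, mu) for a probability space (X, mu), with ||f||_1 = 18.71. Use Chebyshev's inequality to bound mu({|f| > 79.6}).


Chebyshev/Markov inequality: mu(|f| > eps) <= (||f||_p / eps)^p
Step 1: ||f||_1 / eps = 18.71 / 79.6 = 0.23505
Step 2: Raise to power p = 1:
  (0.23505)^1 = 0.23505
Step 3: Therefore mu(|f| > 79.6) <= 0.23505


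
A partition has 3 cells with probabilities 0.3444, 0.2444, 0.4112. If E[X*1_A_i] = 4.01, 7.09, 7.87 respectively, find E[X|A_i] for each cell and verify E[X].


For each cell A_i: E[X|A_i] = E[X*1_A_i] / P(A_i)
Step 1: E[X|A_1] = 4.01 / 0.3444 = 11.643438
Step 2: E[X|A_2] = 7.09 / 0.2444 = 29.00982
Step 3: E[X|A_3] = 7.87 / 0.4112 = 19.139105
Verification: E[X] = sum E[X*1_A_i] = 4.01 + 7.09 + 7.87 = 18.97


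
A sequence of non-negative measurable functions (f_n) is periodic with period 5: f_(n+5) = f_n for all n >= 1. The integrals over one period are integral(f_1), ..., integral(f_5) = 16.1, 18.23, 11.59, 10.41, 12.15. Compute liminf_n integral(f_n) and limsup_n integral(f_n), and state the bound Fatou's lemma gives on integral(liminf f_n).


The sequence (integral(f_n)) is periodic with period 5, repeating the values 16.1, 18.23, 11.59, 10.41, 12.15 indefinitely.
Step 1: For a periodic sequence, every tail (a_m, a_(m+1), ...) contains all 5 period values infinitely often.
Step 2: Hence inf of every tail = min of the period values = min(16.1, 18.23, 11.59, 10.41, 12.15) = 10.41.
        liminf_n integral(f_n) = sup over m of (inf of tail from m) = 10.41.
Step 3: Similarly sup of every tail = max of the period values = 18.23.
        limsup_n integral(f_n) = 18.23.
Step 4: Fatou's lemma: integral(liminf_n f_n) <= liminf_n integral(f_n) = 10.41.
        So the integral of the pointwise liminf is at most 10.41.


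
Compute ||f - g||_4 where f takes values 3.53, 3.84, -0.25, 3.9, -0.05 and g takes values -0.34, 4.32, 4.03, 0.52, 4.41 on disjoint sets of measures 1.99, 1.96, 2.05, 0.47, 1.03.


Step 1: Compute differences f_i - g_i:
  3.53 - -0.34 = 3.87
  3.84 - 4.32 = -0.48
  -0.25 - 4.03 = -4.28
  3.9 - 0.52 = 3.38
  -0.05 - 4.41 = -4.46
Step 2: Compute |diff|^4 * measure for each set:
  |3.87|^4 * 1.99 = 224.307534 * 1.99 = 446.371992
  |-0.48|^4 * 1.96 = 0.053084 * 1.96 = 0.104045
  |-4.28|^4 * 2.05 = 335.563779 * 2.05 = 687.905746
  |3.38|^4 * 0.47 = 130.516915 * 0.47 = 61.34295
  |-4.46|^4 * 1.03 = 395.675751 * 1.03 = 407.546023
Step 3: Sum = 1603.270756
Step 4: ||f-g||_4 = (1603.270756)^(1/4) = 6.327785


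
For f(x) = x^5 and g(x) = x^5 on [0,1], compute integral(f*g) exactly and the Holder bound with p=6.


Step 1: Exact integral of f*g = integral(x^10, 0, 1) = 1/11
     = 0.090909
Step 2: Holder bound with p=6, q=1.2:
  ||f||_p = (integral x^30 dx)^(1/6) = (1/31)^(1/6) = 0.564209
  ||g||_q = (integral x^6 dx)^(1/1.2) = (1/7)^(1/1.2) = 0.197584
Step 3: Holder bound = ||f||_p * ||g||_q = 0.564209 * 0.197584 = 0.111479
Verification: 0.090909 <= 0.111479 (Holder holds)


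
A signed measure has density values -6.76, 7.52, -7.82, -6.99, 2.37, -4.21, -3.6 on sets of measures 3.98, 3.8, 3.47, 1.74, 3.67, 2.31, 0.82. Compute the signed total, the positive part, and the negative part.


Step 1: Compute signed measure on each set:
  Set 1: -6.76 * 3.98 = -26.9048
  Set 2: 7.52 * 3.8 = 28.576
  Set 3: -7.82 * 3.47 = -27.1354
  Set 4: -6.99 * 1.74 = -12.1626
  Set 5: 2.37 * 3.67 = 8.6979
  Set 6: -4.21 * 2.31 = -9.7251
  Set 7: -3.6 * 0.82 = -2.952
Step 2: Total signed measure = (-26.9048) + (28.576) + (-27.1354) + (-12.1626) + (8.6979) + (-9.7251) + (-2.952)
     = -41.606
Step 3: Positive part mu+(X) = sum of positive contributions = 37.2739
Step 4: Negative part mu-(X) = |sum of negative contributions| = 78.8799


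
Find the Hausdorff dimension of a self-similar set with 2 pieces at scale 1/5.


For a self-similar set with N copies scaled by 1/r:
dim_H = log(N)/log(r) = log(2)/log(5)
= 0.693147/1.609438
= 0.430677


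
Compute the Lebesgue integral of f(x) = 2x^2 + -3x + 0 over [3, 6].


The Lebesgue integral of a Riemann-integrable function agrees with the Riemann integral.
Antiderivative F(x) = (2/3)x^3 + (-3/2)x^2 + 0x
F(6) = (2/3)*6^3 + (-3/2)*6^2 + 0*6
     = (2/3)*216 + (-3/2)*36 + 0*6
     = 144 + -54 + 0
     = 90
F(3) = 4.5
Integral = F(6) - F(3) = 90 - 4.5 = 85.5


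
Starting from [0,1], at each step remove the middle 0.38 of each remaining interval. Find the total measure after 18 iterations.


Step 1: At each step, fraction remaining = 1 - 0.38 = 0.62
Step 2: After 18 steps, measure = (0.62)^18
Result = 1.832527e-04


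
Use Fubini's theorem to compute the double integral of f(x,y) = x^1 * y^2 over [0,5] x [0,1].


By Fubini's theorem, the double integral factors as a product of single integrals:
Step 1: integral_0^5 x^1 dx = [x^2/2] from 0 to 5
     = 5^2/2 = 12.5
Step 2: integral_0^1 y^2 dy = [y^3/3] from 0 to 1
     = 1^3/3 = 0.333333
Step 3: Double integral = 12.5 * 0.333333 = 4.166667


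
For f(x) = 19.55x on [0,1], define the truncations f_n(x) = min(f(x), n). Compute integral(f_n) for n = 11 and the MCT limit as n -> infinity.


f(x) = 19.55x on [0,1]; f_n(x) = min(19.55x, n). At n = 11:
Step 1: f(x) reaches 11 at x = 11/19.55 = 0.56266
Step 2: integral(f_11) = integral(19.55x, 0, 0.56266) + integral(11, 0.56266, 1)
       = 19.55*0.56266^2/2 + 11*(1 - 0.56266)
       = 3.094629 + 4.810742
       = 7.905371
Step 3: As n -> infinity, f_n increases to f, so by MCT integral(f_n) -> integral(f) = 19.55/2 = 9.775.
Convergence: integral(f_11) = 7.905371 -> 9.775 as n -> infinity


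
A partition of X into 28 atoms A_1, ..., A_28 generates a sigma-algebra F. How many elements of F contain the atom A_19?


Each element of F is a union of some subset S of the 28 atoms.
The element contains A_19 iff A_19 is in S.
So we count subsets S of {A_1,...,A_28} with A_19 in S: choose freely among the other 27 atoms.
Count = 2^(28-1) = 2^27 = 134217728.


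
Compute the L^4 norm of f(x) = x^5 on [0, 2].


Step 1: ||f||_4 = (integral_0^2 |x^5|^4 dx)^(1/4)
     = (integral_0^2 x^20 dx)^(1/4)
Step 2: integral_0^2 x^20 dx = [x^21/(21)] from 0 to 2 = 2^21/21
     = 2097152/21 = 99864.380952
Step 3: ||f||_4 = (99864.380952)^(1/4) = 17.776762


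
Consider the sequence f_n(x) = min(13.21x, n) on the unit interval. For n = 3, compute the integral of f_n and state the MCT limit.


f(x) = 13.21x on [0,1]; f_n(x) = min(13.21x, n). At n = 3:
Step 1: f(x) reaches 3 at x = 3/13.21 = 0.227101
Step 2: integral(f_3) = integral(13.21x, 0, 0.227101) + integral(3, 0.227101, 1)
       = 13.21*0.227101^2/2 + 3*(1 - 0.227101)
       = 0.340651 + 2.318698
       = 2.659349
Step 3: As n -> infinity, f_n increases to f, so by MCT integral(f_n) -> integral(f) = 13.21/2 = 6.605.
Convergence: integral(f_3) = 2.659349 -> 6.605 as n -> infinity


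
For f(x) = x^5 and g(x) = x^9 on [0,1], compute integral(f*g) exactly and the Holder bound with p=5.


Step 1: Exact integral of f*g = integral(x^14, 0, 1) = 1/15
     = 0.066667
Step 2: Holder bound with p=5, q=1.25:
  ||f||_p = (integral x^25 dx)^(1/5) = (1/26)^(1/5) = 0.521201
  ||g||_q = (integral x^11.25 dx)^(1/1.25) = (1/12.25)^(1/1.25) = 0.134738
Step 3: Holder bound = ||f||_p * ||g||_q = 0.521201 * 0.134738 = 0.070226
Verification: 0.066667 <= 0.070226 (Holder holds)


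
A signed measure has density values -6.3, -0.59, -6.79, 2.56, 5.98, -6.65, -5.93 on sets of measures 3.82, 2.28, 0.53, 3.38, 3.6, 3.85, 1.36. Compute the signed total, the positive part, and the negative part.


Step 1: Compute signed measure on each set:
  Set 1: -6.3 * 3.82 = -24.066
  Set 2: -0.59 * 2.28 = -1.3452
  Set 3: -6.79 * 0.53 = -3.5987
  Set 4: 2.56 * 3.38 = 8.6528
  Set 5: 5.98 * 3.6 = 21.528
  Set 6: -6.65 * 3.85 = -25.6025
  Set 7: -5.93 * 1.36 = -8.0648
Step 2: Total signed measure = (-24.066) + (-1.3452) + (-3.5987) + (8.6528) + (21.528) + (-25.6025) + (-8.0648)
     = -32.4964
Step 3: Positive part mu+(X) = sum of positive contributions = 30.1808
Step 4: Negative part mu-(X) = |sum of negative contributions| = 62.6772


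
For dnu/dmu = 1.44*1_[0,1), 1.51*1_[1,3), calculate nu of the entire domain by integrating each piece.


Integrate each piece of the Radon-Nikodym derivative:
Step 1: integral_0^1 1.44 dx = 1.44*(1-0) = 1.44*1 = 1.44
Step 2: integral_1^3 1.51 dx = 1.51*(3-1) = 1.51*2 = 3.02
Total: 1.44 + 3.02 = 4.46


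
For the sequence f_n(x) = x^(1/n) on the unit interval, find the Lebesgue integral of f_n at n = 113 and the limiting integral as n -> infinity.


At n = 113: f_113(x) = x^(1/113).
Step 1: integral(x^(1/113), 0, 1) = [x^(1/113+1) / (1/113+1)] from 0 to 1
     = 1 / (1/113 + 1) = 1 / ((113+1)/113) = 113/(113+1)
     = 113/114 = 0.991228
Step 2: As n -> infinity, f_n(x) = x^(1/n) -> 1 for x in (0,1], and f_n is increasing in n.
By MCT, lim_n integral(f_n) = integral(lim_n f_n) = integral(1, 0, 1) = 1.
Step 3: Verify convergence: 113/114 = 0.991228 -> 1


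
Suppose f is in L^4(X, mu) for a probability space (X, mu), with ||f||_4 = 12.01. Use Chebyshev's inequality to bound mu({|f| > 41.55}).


Chebyshev/Markov inequality: mu(|f| > eps) <= (||f||_p / eps)^p
Step 1: ||f||_4 / eps = 12.01 / 41.55 = 0.289049
Step 2: Raise to power p = 4:
  (0.289049)^4 = 0.006981
Step 3: Therefore mu(|f| > 41.55) <= 0.006981


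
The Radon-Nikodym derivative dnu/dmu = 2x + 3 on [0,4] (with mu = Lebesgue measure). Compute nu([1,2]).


nu(A) = integral_A (dnu/dmu) dmu = integral_1^2 (2x + 3) dx
Step 1: Antiderivative F(x) = (2/2)x^2 + 3x
Step 2: F(2) = (2/2)*2^2 + 3*2 = 4 + 6 = 10
Step 3: F(1) = (2/2)*1^2 + 3*1 = 1 + 3 = 4
Step 4: nu([1,2]) = F(2) - F(1) = 10 - 4 = 6


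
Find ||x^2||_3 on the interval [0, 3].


Step 1: ||f||_3 = (integral_0^3 |x^2|^3 dx)^(1/3)
     = (integral_0^3 x^6 dx)^(1/3)
Step 2: integral_0^3 x^6 dx = [x^7/(7)] from 0 to 3 = 3^7/7
     = 2187/7 = 312.428571
Step 3: ||f||_3 = (312.428571)^(1/3) = 6.785527


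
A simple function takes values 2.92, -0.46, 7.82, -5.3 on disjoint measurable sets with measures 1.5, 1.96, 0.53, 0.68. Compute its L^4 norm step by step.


Step 1: Compute |f_i|^4 for each value:
  |2.92|^4 = 72.699497
  |-0.46|^4 = 0.044775
  |7.82|^4 = 3739.616026
  |-5.3|^4 = 789.0481
Step 2: Multiply by measures and sum:
  72.699497 * 1.5 = 109.049245
  0.044775 * 1.96 = 0.087758
  3739.616026 * 0.53 = 1981.996494
  789.0481 * 0.68 = 536.552708
Sum = 109.049245 + 0.087758 + 1981.996494 + 536.552708 = 2627.686205
Step 3: Take the p-th root:
||f||_4 = (2627.686205)^(1/4) = 7.159676


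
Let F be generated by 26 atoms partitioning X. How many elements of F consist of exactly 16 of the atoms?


Each element of F is a union of some subset of the 26 atoms.
Elements that are unions of exactly 16 atoms correspond to 16-element subsets of the 26 atoms.
Count = C(26, 16) = 26! / (16! * 10!) = 5311735.


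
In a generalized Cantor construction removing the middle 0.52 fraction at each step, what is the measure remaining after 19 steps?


Step 1: At each step, fraction remaining = 1 - 0.52 = 0.48
Step 2: After 19 steps, measure = (0.48)^19
Result = 8.781799e-07


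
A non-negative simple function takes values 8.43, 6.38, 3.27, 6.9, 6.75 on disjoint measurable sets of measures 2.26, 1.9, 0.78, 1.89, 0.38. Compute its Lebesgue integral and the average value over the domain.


Step 1: Integral = sum(value_i * measure_i)
= 8.43*2.26 + 6.38*1.9 + 3.27*0.78 + 6.9*1.89 + 6.75*0.38
= 19.0518 + 12.122 + 2.5506 + 13.041 + 2.565
= 49.3304
Step 2: Total measure of domain = 2.26 + 1.9 + 0.78 + 1.89 + 0.38 = 7.21
Step 3: Average value = 49.3304 / 7.21 = 6.841942


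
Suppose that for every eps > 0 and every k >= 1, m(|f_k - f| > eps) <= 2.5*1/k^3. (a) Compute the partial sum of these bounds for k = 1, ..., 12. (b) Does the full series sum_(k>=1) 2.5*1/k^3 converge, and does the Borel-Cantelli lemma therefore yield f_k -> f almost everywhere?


Step 1: List the terms 2.5*1/k^3 for k = 1 to 12:
  k=1: 2.5
  k=2: 0.3125
  k=3: 0.092593
  k=4: 0.039062
  k=5: 0.02
  k=6: 0.011574
  k=7: 0.007289
  k=8: 0.004883
  k=9: 0.003429
  k=10: 0.0025
  k=11: 0.001878
  k=12: 0.001447
Step 2: Partial sum = 2.5 + 0.3125 + 0.092593 + 0.039062 + 0.02 + 0.011574 + 0.007289 + 0.004883 + 0.003429 + 0.0025 + 0.001878 + 0.001447
     = 2.997155
Step 3: The full series sum_(k>=1) 2.5*1/k^3 converges (p-series with p = 3 > 1; a constant multiple of a convergent series converges).
Step 4: Fix eps > 0. Since sum_k m(|f_k - f| > eps) < infinity, the Borel-Cantelli lemma gives
        m(limsup_k {|f_k - f| > eps}) = 0, i.e. for a.e. x, |f_k(x) - f(x)| <= eps for all large k.
        Applying this with eps = 1/j for j = 1, 2, ... and intersecting the countably many full-measure sets,
        for a.e. x we get limsup_k |f_k(x) - f(x)| <= 1/j for every j, hence f_k -> f almost everywhere.
Conclusion: series converges; Borel-Cantelli yields f_k -> f a.e.


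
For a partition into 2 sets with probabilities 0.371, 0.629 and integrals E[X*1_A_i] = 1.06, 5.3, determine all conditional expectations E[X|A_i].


For each cell A_i: E[X|A_i] = E[X*1_A_i] / P(A_i)
Step 1: E[X|A_1] = 1.06 / 0.371 = 2.857143
Step 2: E[X|A_2] = 5.3 / 0.629 = 8.426073
Verification: E[X] = sum E[X*1_A_i] = 1.06 + 5.3 = 6.36


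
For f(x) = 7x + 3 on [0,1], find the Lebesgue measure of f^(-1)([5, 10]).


f^(-1)([5, 10]) = {x : 5 <= 7x + 3 <= 10}
Solving: (5 - 3)/7 <= x <= (10 - 3)/7
= [0.285714, 1]
Intersecting with [0,1]: [0.285714, 1]
Measure = 1 - 0.285714 = 0.714286


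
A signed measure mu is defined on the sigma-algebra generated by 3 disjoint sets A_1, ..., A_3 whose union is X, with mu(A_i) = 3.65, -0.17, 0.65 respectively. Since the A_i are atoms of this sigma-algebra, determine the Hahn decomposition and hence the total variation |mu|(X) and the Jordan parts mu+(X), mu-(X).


Step 1: Every measurable set is a union of atoms (the cells / points), so a Hahn decomposition is
  obtained by grouping atoms by sign: P = union of atoms with mu > 0, N = union of the remaining atoms.
  Atoms in P (indices): 1, 3;  atoms in N (indices): 2
  Positive values: 3.65, 0.65
  Negative values: -0.17
Step 2: mu+(X) = mu(P) = sum of positive atom values = 4.3
Step 3: mu-(X) = -mu(N) = sum of |negative atom values| = 0.17
Step 4: |mu|(X) = mu+(X) + mu-(X) = 4.3 + 0.17 = 4.47


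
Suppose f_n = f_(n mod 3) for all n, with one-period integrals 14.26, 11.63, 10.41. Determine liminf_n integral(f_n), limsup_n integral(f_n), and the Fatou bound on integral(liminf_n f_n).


The sequence (integral(f_n)) is periodic with period 3, repeating the values 14.26, 11.63, 10.41 indefinitely.
Step 1: For a periodic sequence, every tail (a_m, a_(m+1), ...) contains all 3 period values infinitely often.
Step 2: Hence inf of every tail = min of the period values = min(14.26, 11.63, 10.41) = 10.41.
        liminf_n integral(f_n) = sup over m of (inf of tail from m) = 10.41.
Step 3: Similarly sup of every tail = max of the period values = 14.26.
        limsup_n integral(f_n) = 14.26.
Step 4: Fatou's lemma: integral(liminf_n f_n) <= liminf_n integral(f_n) = 10.41.
        So the integral of the pointwise liminf is at most 10.41.


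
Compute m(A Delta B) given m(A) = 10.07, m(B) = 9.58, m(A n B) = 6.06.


m(A Delta B) = m(A) + m(B) - 2*m(A n B)
= 10.07 + 9.58 - 2*6.06
= 10.07 + 9.58 - 12.12
= 7.53


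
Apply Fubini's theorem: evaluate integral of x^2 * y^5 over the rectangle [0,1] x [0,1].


By Fubini's theorem, the double integral factors as a product of single integrals:
Step 1: integral_0^1 x^2 dx = [x^3/3] from 0 to 1
     = 1^3/3 = 0.333333
Step 2: integral_0^1 y^5 dy = [y^6/6] from 0 to 1
     = 1^6/6 = 0.166667
Step 3: Double integral = 0.333333 * 0.166667 = 0.055556


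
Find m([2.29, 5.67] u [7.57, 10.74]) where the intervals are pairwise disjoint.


For pairwise disjoint intervals, m(union) = sum of lengths.
= (5.67 - 2.29) + (10.74 - 7.57)
= 3.38 + 3.17
= 6.55


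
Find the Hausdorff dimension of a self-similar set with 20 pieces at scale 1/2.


For a self-similar set with N copies scaled by 1/r:
dim_H = log(N)/log(r) = log(20)/log(2)
= 2.995732/0.693147
= 4.321928


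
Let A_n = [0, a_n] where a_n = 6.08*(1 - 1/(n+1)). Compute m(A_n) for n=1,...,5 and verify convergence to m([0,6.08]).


By continuity of measure from below: if A_n increases to A, then m(A_n) -> m(A).
Here A = [0, 6.08], so m(A) = 6.08
Step 1: a_1 = 6.08*(1 - 1/2) = 3.04, m(A_1) = 3.04
Step 2: a_2 = 6.08*(1 - 1/3) = 4.0533, m(A_2) = 4.0533
Step 3: a_3 = 6.08*(1 - 1/4) = 4.56, m(A_3) = 4.56
Step 4: a_4 = 6.08*(1 - 1/5) = 4.864, m(A_4) = 4.864
Step 5: a_5 = 6.08*(1 - 1/6) = 5.0667, m(A_5) = 5.0667
Limit: m(A_n) -> m([0,6.08]) = 6.08


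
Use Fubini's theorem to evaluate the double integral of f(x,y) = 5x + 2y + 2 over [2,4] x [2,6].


By Fubini, integrate in x first, then y.
Step 1: Fix y, integrate over x in [2,4]:
  integral(5x + 2y + 2, x=2..4)
  = 5*(4^2 - 2^2)/2 + (2y + 2)*(4 - 2)
  = 30 + (2y + 2)*2
  = 30 + 4y + 4
  = 34 + 4y
Step 2: Integrate over y in [2,6]:
  integral(34 + 4y, y=2..6)
  = 34*4 + 4*(6^2 - 2^2)/2
  = 136 + 64
  = 200


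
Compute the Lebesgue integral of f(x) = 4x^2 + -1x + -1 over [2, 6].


The Lebesgue integral of a Riemann-integrable function agrees with the Riemann integral.
Antiderivative F(x) = (4/3)x^3 + (-1/2)x^2 + -1x
F(6) = (4/3)*6^3 + (-1/2)*6^2 + -1*6
     = (4/3)*216 + (-1/2)*36 + -1*6
     = 288 + -18 + -6
     = 264
F(2) = 6.666667
Integral = F(6) - F(2) = 264 - 6.666667 = 257.333333


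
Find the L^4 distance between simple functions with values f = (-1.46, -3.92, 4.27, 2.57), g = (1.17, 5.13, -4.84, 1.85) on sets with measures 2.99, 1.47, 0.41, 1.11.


Step 1: Compute differences f_i - g_i:
  -1.46 - 1.17 = -2.63
  -3.92 - 5.13 = -9.05
  4.27 - -4.84 = 9.11
  2.57 - 1.85 = 0.72
Step 2: Compute |diff|^4 * measure for each set:
  |-2.63|^4 * 2.99 = 47.843506 * 2.99 = 143.052082
  |-9.05|^4 * 1.47 = 6708.019506 * 1.47 = 9860.788674
  |9.11|^4 * 0.41 = 6887.688662 * 0.41 = 2823.952352
  |0.72|^4 * 1.11 = 0.268739 * 1.11 = 0.2983
Step 3: Sum = 12828.091407
Step 4: ||f-g||_4 = (12828.091407)^(1/4) = 10.642423


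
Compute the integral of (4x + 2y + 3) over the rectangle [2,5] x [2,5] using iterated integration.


By Fubini, integrate in x first, then y.
Step 1: Fix y, integrate over x in [2,5]:
  integral(4x + 2y + 3, x=2..5)
  = 4*(5^2 - 2^2)/2 + (2y + 3)*(5 - 2)
  = 42 + (2y + 3)*3
  = 42 + 6y + 9
  = 51 + 6y
Step 2: Integrate over y in [2,5]:
  integral(51 + 6y, y=2..5)
  = 51*3 + 6*(5^2 - 2^2)/2
  = 153 + 63
  = 216


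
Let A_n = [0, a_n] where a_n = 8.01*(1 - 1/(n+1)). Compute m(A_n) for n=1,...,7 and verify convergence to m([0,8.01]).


By continuity of measure from below: if A_n increases to A, then m(A_n) -> m(A).
Here A = [0, 8.01], so m(A) = 8.01
Step 1: a_1 = 8.01*(1 - 1/2) = 4.005, m(A_1) = 4.005
Step 2: a_2 = 8.01*(1 - 1/3) = 5.34, m(A_2) = 5.34
Step 3: a_3 = 8.01*(1 - 1/4) = 6.0075, m(A_3) = 6.0075
Step 4: a_4 = 8.01*(1 - 1/5) = 6.408, m(A_4) = 6.408
Step 5: a_5 = 8.01*(1 - 1/6) = 6.675, m(A_5) = 6.675
Step 6: a_6 = 8.01*(1 - 1/7) = 6.8657, m(A_6) = 6.8657
Step 7: a_7 = 8.01*(1 - 1/8) = 7.0088, m(A_7) = 7.0088
Limit: m(A_n) -> m([0,8.01]) = 8.01


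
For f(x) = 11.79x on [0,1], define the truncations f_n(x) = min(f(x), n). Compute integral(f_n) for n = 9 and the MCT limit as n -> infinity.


f(x) = 11.79x on [0,1]; f_n(x) = min(11.79x, n). At n = 9:
Step 1: f(x) reaches 9 at x = 9/11.79 = 0.763359
Step 2: integral(f_9) = integral(11.79x, 0, 0.763359) + integral(9, 0.763359, 1)
       = 11.79*0.763359^2/2 + 9*(1 - 0.763359)
       = 3.435115 + 2.129771
       = 5.564885
Step 3: As n -> infinity, f_n increases to f, so by MCT integral(f_n) -> integral(f) = 11.79/2 = 5.895.
Convergence: integral(f_9) = 5.564885 -> 5.895 as n -> infinity


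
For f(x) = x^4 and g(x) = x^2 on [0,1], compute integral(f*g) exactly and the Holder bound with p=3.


Step 1: Exact integral of f*g = integral(x^6, 0, 1) = 1/7
     = 0.142857
Step 2: Holder bound with p=3, q=1.5:
  ||f||_p = (integral x^12 dx)^(1/3) = (1/13)^(1/3) = 0.42529
  ||g||_q = (integral x^3 dx)^(1/1.5) = (1/4)^(1/1.5) = 0.39685
Step 3: Holder bound = ||f||_p * ||g||_q = 0.42529 * 0.39685 = 0.168777
Verification: 0.142857 <= 0.168777 (Holder holds)


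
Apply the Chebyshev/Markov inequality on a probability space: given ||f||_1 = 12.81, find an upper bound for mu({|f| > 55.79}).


Chebyshev/Markov inequality: mu(|f| > eps) <= (||f||_p / eps)^p
Step 1: ||f||_1 / eps = 12.81 / 55.79 = 0.229611
Step 2: Raise to power p = 1:
  (0.229611)^1 = 0.229611
Step 3: Therefore mu(|f| > 55.79) <= 0.229611


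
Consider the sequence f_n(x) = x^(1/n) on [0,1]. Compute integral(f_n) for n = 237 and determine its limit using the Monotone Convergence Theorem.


At n = 237: f_237(x) = x^(1/237).
Step 1: integral(x^(1/237), 0, 1) = [x^(1/237+1) / (1/237+1)] from 0 to 1
     = 1 / (1/237 + 1) = 1 / ((237+1)/237) = 237/(237+1)
     = 237/238 = 0.995798
Step 2: As n -> infinity, f_n(x) = x^(1/n) -> 1 for x in (0,1], and f_n is increasing in n.
By MCT, lim_n integral(f_n) = integral(lim_n f_n) = integral(1, 0, 1) = 1.
Step 3: Verify convergence: 237/238 = 0.995798 -> 1


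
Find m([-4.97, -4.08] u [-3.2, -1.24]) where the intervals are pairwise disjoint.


For pairwise disjoint intervals, m(union) = sum of lengths.
= (-4.08 - -4.97) + (-1.24 - -3.2)
= 0.89 + 1.96
= 2.85


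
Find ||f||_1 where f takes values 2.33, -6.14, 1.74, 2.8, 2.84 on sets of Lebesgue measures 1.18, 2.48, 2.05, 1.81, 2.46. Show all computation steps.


Step 1: Compute |f_i|^1 for each value:
  |2.33|^1 = 2.33
  |-6.14|^1 = 6.14
  |1.74|^1 = 1.74
  |2.8|^1 = 2.8
  |2.84|^1 = 2.84
Step 2: Multiply by measures and sum:
  2.33 * 1.18 = 2.7494
  6.14 * 2.48 = 15.2272
  1.74 * 2.05 = 3.567
  2.8 * 1.81 = 5.068
  2.84 * 2.46 = 6.9864
Sum = 2.7494 + 15.2272 + 3.567 + 5.068 + 6.9864 = 33.598
Step 3: Take the p-th root:
||f||_1 = (33.598)^(1/1) = 33.598


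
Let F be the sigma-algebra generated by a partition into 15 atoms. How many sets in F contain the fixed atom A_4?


Each element of F is a union of some subset S of the 15 atoms.
The element contains A_4 iff A_4 is in S.
So we count subsets S of {A_1,...,A_15} with A_4 in S: choose freely among the other 14 atoms.
Count = 2^(15-1) = 2^14 = 16384.


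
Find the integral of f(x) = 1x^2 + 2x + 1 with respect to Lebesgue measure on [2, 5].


The Lebesgue integral of a Riemann-integrable function agrees with the Riemann integral.
Antiderivative F(x) = (1/3)x^3 + (2/2)x^2 + 1x
F(5) = (1/3)*5^3 + (2/2)*5^2 + 1*5
     = (1/3)*125 + (2/2)*25 + 1*5
     = 41.666667 + 25 + 5
     = 71.666667
F(2) = 8.666667
Integral = F(5) - F(2) = 71.666667 - 8.666667 = 63
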